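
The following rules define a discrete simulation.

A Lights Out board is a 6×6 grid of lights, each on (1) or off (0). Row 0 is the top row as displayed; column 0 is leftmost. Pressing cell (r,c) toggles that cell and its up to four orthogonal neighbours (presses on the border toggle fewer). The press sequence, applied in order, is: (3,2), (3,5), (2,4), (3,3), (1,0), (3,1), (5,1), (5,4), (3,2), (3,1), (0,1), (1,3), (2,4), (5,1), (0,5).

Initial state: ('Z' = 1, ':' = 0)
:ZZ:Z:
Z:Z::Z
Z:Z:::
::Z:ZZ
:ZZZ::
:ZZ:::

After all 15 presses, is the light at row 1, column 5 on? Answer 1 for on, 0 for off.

0

k=0  :ZZ:Z:
Z:Z::Z
Z:Z:::
::Z:ZZ
:ZZZ::
:ZZ:::
k=1  :ZZ:Z:
Z:Z::Z
Z:::::
:Z:ZZZ
:Z:Z::
:ZZ:::
k=2  :ZZ:Z:
Z:Z::Z
Z::::Z
:Z:Z::
:Z:Z:Z
:ZZ:::
k=3  :ZZ:Z:
Z:Z:ZZ
Z::ZZ:
:Z:ZZ:
:Z:Z:Z
:ZZ:::
k=4  :ZZ:Z:
Z:Z:ZZ
Z:::Z:
:ZZ:::
:Z:::Z
:ZZ:::
k=5  ZZZ:Z:
:ZZ:ZZ
::::Z:
:ZZ:::
:Z:::Z
:ZZ:::
k=6  ZZZ:Z:
:ZZ:ZZ
:Z::Z:
Z:::::
:::::Z
:ZZ:::
k=7  ZZZ:Z:
:ZZ:ZZ
:Z::Z:
Z:::::
:Z:::Z
Z:::::
k=8  ZZZ:Z:
:ZZ:ZZ
:Z::Z:
Z:::::
:Z::ZZ
Z::ZZZ
k=9  ZZZ:Z:
:ZZ:ZZ
:ZZ:Z:
ZZZZ::
:ZZ:ZZ
Z::ZZZ
k=10  ZZZ:Z:
:ZZ:ZZ
::Z:Z:
:::Z::
::Z:ZZ
Z::ZZZ
k=11  ::::Z:
::Z:ZZ
::Z:Z:
:::Z::
::Z:ZZ
Z::ZZZ
k=12  :::ZZ:
:::Z:Z
::ZZZ:
:::Z::
::Z:ZZ
Z::ZZZ
k=13  :::ZZ:
:::ZZZ
::Z::Z
:::ZZ:
::Z:ZZ
Z::ZZZ
k=14  :::ZZ:
:::ZZZ
::Z::Z
:::ZZ:
:ZZ:ZZ
:ZZZZZ
k=15  :::Z:Z
:::ZZ:
::Z::Z
:::ZZ:
:ZZ:ZZ
:ZZZZZ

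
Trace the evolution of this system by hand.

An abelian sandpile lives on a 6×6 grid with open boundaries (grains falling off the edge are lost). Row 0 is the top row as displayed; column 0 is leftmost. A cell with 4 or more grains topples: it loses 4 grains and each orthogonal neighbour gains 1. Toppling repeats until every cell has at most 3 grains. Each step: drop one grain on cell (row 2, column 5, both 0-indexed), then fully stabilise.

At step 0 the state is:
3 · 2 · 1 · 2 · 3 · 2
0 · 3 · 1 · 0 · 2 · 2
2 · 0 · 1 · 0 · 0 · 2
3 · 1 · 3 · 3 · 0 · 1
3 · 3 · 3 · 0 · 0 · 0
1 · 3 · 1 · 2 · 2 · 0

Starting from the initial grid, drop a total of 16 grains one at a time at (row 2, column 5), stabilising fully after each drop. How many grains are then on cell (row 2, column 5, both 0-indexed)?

2

0) 3 · 2 · 1 · 2 · 3 · 2
0 · 3 · 1 · 0 · 2 · 2
2 · 0 · 1 · 0 · 0 · 2
3 · 1 · 3 · 3 · 0 · 1
3 · 3 · 3 · 0 · 0 · 0
1 · 3 · 1 · 2 · 2 · 0
1) 3 · 2 · 1 · 2 · 3 · 2
0 · 3 · 1 · 0 · 2 · 2
2 · 0 · 1 · 0 · 0 · 3
3 · 1 · 3 · 3 · 0 · 1
3 · 3 · 3 · 0 · 0 · 0
1 · 3 · 1 · 2 · 2 · 0
2) 3 · 2 · 1 · 2 · 3 · 2
0 · 3 · 1 · 0 · 2 · 3
2 · 0 · 1 · 0 · 1 · 0
3 · 1 · 3 · 3 · 0 · 2
3 · 3 · 3 · 0 · 0 · 0
1 · 3 · 1 · 2 · 2 · 0
3) 3 · 2 · 1 · 2 · 3 · 2
0 · 3 · 1 · 0 · 2 · 3
2 · 0 · 1 · 0 · 1 · 1
3 · 1 · 3 · 3 · 0 · 2
3 · 3 · 3 · 0 · 0 · 0
1 · 3 · 1 · 2 · 2 · 0
4) 3 · 2 · 1 · 2 · 3 · 2
0 · 3 · 1 · 0 · 2 · 3
2 · 0 · 1 · 0 · 1 · 2
3 · 1 · 3 · 3 · 0 · 2
3 · 3 · 3 · 0 · 0 · 0
1 · 3 · 1 · 2 · 2 · 0
5) 3 · 2 · 1 · 2 · 3 · 2
0 · 3 · 1 · 0 · 2 · 3
2 · 0 · 1 · 0 · 1 · 3
3 · 1 · 3 · 3 · 0 · 2
3 · 3 · 3 · 0 · 0 · 0
1 · 3 · 1 · 2 · 2 · 0
6) 3 · 2 · 1 · 2 · 3 · 3
0 · 3 · 1 · 0 · 3 · 0
2 · 0 · 1 · 0 · 2 · 1
3 · 1 · 3 · 3 · 0 · 3
3 · 3 · 3 · 0 · 0 · 0
1 · 3 · 1 · 2 · 2 · 0
7) 3 · 2 · 1 · 2 · 3 · 3
0 · 3 · 1 · 0 · 3 · 0
2 · 0 · 1 · 0 · 2 · 2
3 · 1 · 3 · 3 · 0 · 3
3 · 3 · 3 · 0 · 0 · 0
1 · 3 · 1 · 2 · 2 · 0
8) 3 · 2 · 1 · 2 · 3 · 3
0 · 3 · 1 · 0 · 3 · 0
2 · 0 · 1 · 0 · 2 · 3
3 · 1 · 3 · 3 · 0 · 3
3 · 3 · 3 · 0 · 0 · 0
1 · 3 · 1 · 2 · 2 · 0
9) 3 · 2 · 1 · 2 · 3 · 3
0 · 3 · 1 · 0 · 3 · 1
2 · 0 · 1 · 0 · 3 · 1
3 · 1 · 3 · 3 · 1 · 0
3 · 3 · 3 · 0 · 0 · 1
1 · 3 · 1 · 2 · 2 · 0
10) 3 · 2 · 1 · 2 · 3 · 3
0 · 3 · 1 · 0 · 3 · 1
2 · 0 · 1 · 0 · 3 · 2
3 · 1 · 3 · 3 · 1 · 0
3 · 3 · 3 · 0 · 0 · 1
1 · 3 · 1 · 2 · 2 · 0
11) 3 · 2 · 1 · 2 · 3 · 3
0 · 3 · 1 · 0 · 3 · 1
2 · 0 · 1 · 0 · 3 · 3
3 · 1 · 3 · 3 · 1 · 0
3 · 3 · 3 · 0 · 0 · 1
1 · 3 · 1 · 2 · 2 · 0
12) 3 · 2 · 1 · 3 · 1 · 1
0 · 3 · 1 · 1 · 2 · 0
2 · 0 · 1 · 1 · 1 · 2
3 · 1 · 3 · 3 · 2 · 1
3 · 3 · 3 · 0 · 0 · 1
1 · 3 · 1 · 2 · 2 · 0
13) 3 · 2 · 1 · 3 · 1 · 1
0 · 3 · 1 · 1 · 2 · 0
2 · 0 · 1 · 1 · 1 · 3
3 · 1 · 3 · 3 · 2 · 1
3 · 3 · 3 · 0 · 0 · 1
1 · 3 · 1 · 2 · 2 · 0
14) 3 · 2 · 1 · 3 · 1 · 1
0 · 3 · 1 · 1 · 2 · 1
2 · 0 · 1 · 1 · 2 · 0
3 · 1 · 3 · 3 · 2 · 2
3 · 3 · 3 · 0 · 0 · 1
1 · 3 · 1 · 2 · 2 · 0
15) 3 · 2 · 1 · 3 · 1 · 1
0 · 3 · 1 · 1 · 2 · 1
2 · 0 · 1 · 1 · 2 · 1
3 · 1 · 3 · 3 · 2 · 2
3 · 3 · 3 · 0 · 0 · 1
1 · 3 · 1 · 2 · 2 · 0
16) 3 · 2 · 1 · 3 · 1 · 1
0 · 3 · 1 · 1 · 2 · 1
2 · 0 · 1 · 1 · 2 · 2
3 · 1 · 3 · 3 · 2 · 2
3 · 3 · 3 · 0 · 0 · 1
1 · 3 · 1 · 2 · 2 · 0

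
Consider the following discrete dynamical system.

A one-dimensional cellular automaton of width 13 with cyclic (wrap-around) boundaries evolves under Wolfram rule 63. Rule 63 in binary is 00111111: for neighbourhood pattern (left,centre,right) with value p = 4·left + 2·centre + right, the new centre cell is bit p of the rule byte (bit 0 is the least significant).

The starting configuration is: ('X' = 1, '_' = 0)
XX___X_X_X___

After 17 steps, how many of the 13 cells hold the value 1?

[0] XX___X_X_X___
[1] X_XXXXXXXXXXX
[2] _XX__________
[3] XX_XXXXXXXXXX
[4] __XX_________
[5] XXX_XXXXXXXXX
[6] ___XX________
[7] XXXX_XXXXXXXX
[8] ____XX_______
[9] XXXXX_XXXXXXX
[10] _____XX______
[11] XXXXXX_XXXXXX
[12] ______XX_____
[13] XXXXXXX_XXXXX
[14] _______XX____
[15] XXXXXXXX_XXXX
[16] ________XX___
[17] XXXXXXXXX_XXX

12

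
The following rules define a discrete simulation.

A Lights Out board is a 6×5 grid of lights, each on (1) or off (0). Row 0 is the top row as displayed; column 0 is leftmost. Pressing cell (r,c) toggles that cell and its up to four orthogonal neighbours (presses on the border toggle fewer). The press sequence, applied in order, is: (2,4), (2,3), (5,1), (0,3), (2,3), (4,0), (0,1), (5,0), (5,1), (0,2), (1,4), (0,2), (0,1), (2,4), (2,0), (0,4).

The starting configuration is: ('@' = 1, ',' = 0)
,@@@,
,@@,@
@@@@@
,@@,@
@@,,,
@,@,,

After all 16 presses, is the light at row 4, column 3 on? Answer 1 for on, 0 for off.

0) ,@@@,
,@@,@
@@@@@
,@@,@
@@,,,
@,@,,
1) ,@@@,
,@@,,
@@@,,
,@@,,
@@,,,
@,@,,
2) ,@@@,
,@@@,
@@,@@
,@@@,
@@,,,
@,@,,
3) ,@@@,
,@@@,
@@,@@
,@@@,
@,,,,
,@,,,
4) ,@,,@
,@@,,
@@,@@
,@@@,
@,,,,
,@,,,
5) ,@,,@
,@@@,
@@@,,
,@@,,
@,,,,
,@,,,
6) ,@,,@
,@@@,
@@@,,
@@@,,
,@,,,
@@,,,
7) @,@,@
,,@@,
@@@,,
@@@,,
,@,,,
@@,,,
8) @,@,@
,,@@,
@@@,,
@@@,,
@@,,,
,,,,,
9) @,@,@
,,@@,
@@@,,
@@@,,
@,,,,
@@@,,
10) @@,@@
,,,@,
@@@,,
@@@,,
@,,,,
@@@,,
11) @@,@,
,,,,@
@@@,@
@@@,,
@,,,,
@@@,,
12) @,@,,
,,@,@
@@@,@
@@@,,
@,,,,
@@@,,
13) ,@,,,
,@@,@
@@@,@
@@@,,
@,,,,
@@@,,
14) ,@,,,
,@@,,
@@@@,
@@@,@
@,,,,
@@@,,
15) ,@,,,
@@@,,
,,@@,
,@@,@
@,,,,
@@@,,
16) ,@,@@
@@@,@
,,@@,
,@@,@
@,,,,
@@@,,

0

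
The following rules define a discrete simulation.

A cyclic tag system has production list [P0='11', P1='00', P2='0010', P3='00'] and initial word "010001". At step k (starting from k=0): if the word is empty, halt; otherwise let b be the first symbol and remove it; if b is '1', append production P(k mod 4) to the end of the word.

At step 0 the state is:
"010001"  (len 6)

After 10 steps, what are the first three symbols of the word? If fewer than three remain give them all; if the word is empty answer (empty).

t=0: "010001"  (len 6)
t=1: "10001"  (len 5)
t=2: "000100"  (len 6)
t=3: "00100"  (len 5)
t=4: "0100"  (len 4)
t=5: "100"  (len 3)
t=6: "0000"  (len 4)
t=7: "000"  (len 3)
t=8: "00"  (len 2)
t=9: "0"  (len 1)
t=10: (halted — word empty)

(empty)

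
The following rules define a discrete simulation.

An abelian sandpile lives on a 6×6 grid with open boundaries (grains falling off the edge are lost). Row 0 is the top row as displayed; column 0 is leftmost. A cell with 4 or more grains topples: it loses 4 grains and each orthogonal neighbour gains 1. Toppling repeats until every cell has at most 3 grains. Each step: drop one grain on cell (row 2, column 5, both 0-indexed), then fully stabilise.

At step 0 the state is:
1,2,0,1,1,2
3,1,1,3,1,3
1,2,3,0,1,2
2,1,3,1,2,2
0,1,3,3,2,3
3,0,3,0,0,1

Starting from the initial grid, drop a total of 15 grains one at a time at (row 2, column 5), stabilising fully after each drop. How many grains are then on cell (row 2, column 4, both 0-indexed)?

0) 1,2,0,1,1,2
3,1,1,3,1,3
1,2,3,0,1,2
2,1,3,1,2,2
0,1,3,3,2,3
3,0,3,0,0,1
1) 1,2,0,1,1,2
3,1,1,3,1,3
1,2,3,0,1,3
2,1,3,1,2,2
0,1,3,3,2,3
3,0,3,0,0,1
2) 1,2,0,1,1,3
3,1,1,3,2,0
1,2,3,0,2,1
2,1,3,1,2,3
0,1,3,3,2,3
3,0,3,0,0,1
3) 1,2,0,1,1,3
3,1,1,3,2,0
1,2,3,0,2,2
2,1,3,1,2,3
0,1,3,3,2,3
3,0,3,0,0,1
4) 1,2,0,1,1,3
3,1,1,3,2,0
1,2,3,0,2,3
2,1,3,1,2,3
0,1,3,3,2,3
3,0,3,0,0,1
5) 1,2,0,1,1,3
3,1,1,3,2,1
1,2,3,0,3,1
2,1,3,1,3,1
0,1,3,3,3,0
3,0,3,0,0,2
6) 1,2,0,1,1,3
3,1,1,3,2,1
1,2,3,0,3,2
2,1,3,1,3,1
0,1,3,3,3,0
3,0,3,0,0,2
7) 1,2,0,1,1,3
3,1,1,3,2,1
1,2,3,0,3,3
2,1,3,1,3,1
0,1,3,3,3,0
3,0,3,0,0,2
8) 1,2,0,1,1,3
3,1,2,3,3,2
1,3,0,3,1,1
2,2,2,0,2,3
0,2,2,2,1,1
3,1,0,2,1,2
9) 1,2,0,1,1,3
3,1,2,3,3,2
1,3,0,3,1,2
2,2,2,0,2,3
0,2,2,2,1,1
3,1,0,2,1,2
10) 1,2,0,1,1,3
3,1,2,3,3,2
1,3,0,3,1,3
2,2,2,0,2,3
0,2,2,2,1,1
3,1,0,2,1,2
11) 1,2,0,1,1,3
3,1,2,3,3,3
1,3,0,3,2,1
2,2,2,0,3,0
0,2,2,2,1,2
3,1,0,2,1,2
12) 1,2,0,1,1,3
3,1,2,3,3,3
1,3,0,3,2,2
2,2,2,0,3,0
0,2,2,2,1,2
3,1,0,2,1,2
13) 1,2,0,1,1,3
3,1,2,3,3,3
1,3,0,3,2,3
2,2,2,0,3,0
0,2,2,2,1,2
3,1,0,2,1,2
14) 1,2,0,2,3,0
3,1,3,1,2,2
1,3,1,1,2,2
2,2,2,2,0,2
0,2,2,2,2,2
3,1,0,2,1,2
15) 1,2,0,2,3,0
3,1,3,1,2,2
1,3,1,1,2,3
2,2,2,2,0,2
0,2,2,2,2,2
3,1,0,2,1,2

2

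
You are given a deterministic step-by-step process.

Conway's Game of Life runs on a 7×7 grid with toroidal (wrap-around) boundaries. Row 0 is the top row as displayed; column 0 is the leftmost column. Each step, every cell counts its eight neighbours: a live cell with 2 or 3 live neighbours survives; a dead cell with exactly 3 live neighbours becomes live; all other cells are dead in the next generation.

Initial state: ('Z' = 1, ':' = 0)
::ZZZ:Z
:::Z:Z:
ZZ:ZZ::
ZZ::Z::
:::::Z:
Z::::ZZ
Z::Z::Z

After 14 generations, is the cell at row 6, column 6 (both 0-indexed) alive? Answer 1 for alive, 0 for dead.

gen 0: ::ZZZ:Z
:::Z:Z:
ZZ:ZZ::
ZZ::Z::
:::::Z:
Z::::ZZ
Z::Z::Z
gen 1: Z:Z:::Z
ZZ:::ZZ
ZZ:Z:ZZ
ZZZZZZZ
:Z::ZZ:
Z:::ZZ:
:ZZZ:::
gen 2: :::Z:Z:
::::Z::
:::Z:::
:::::::
:::::::
Z::::ZZ
::ZZZZ:
gen 3: ::Z::Z:
:::ZZ::
:::::::
:::::::
::::::Z
:::Z:ZZ
::ZZ:::
gen 4: ::Z::::
:::ZZ::
:::::::
:::::::
:::::ZZ
::ZZZZZ
::ZZ:ZZ
gen 5: ::Z::Z:
:::Z:::
:::::::
:::::::
:::Z::Z
Z:Z::::
:Z::::Z
gen 6: ::Z::::
:::::::
:::::::
:::::::
:::::::
ZZZ:::Z
ZZZ:::Z
gen 7: Z:Z::::
:::::::
:::::::
:::::::
ZZ:::::
::Z:::Z
:::Z::Z
gen 8: :::::::
:::::::
:::::::
:::::::
ZZ:::::
:ZZ:::Z
ZZZZ::Z
gen 9: ZZZ::::
:::::::
:::::::
:::::::
ZZZ::::
:::Z::Z
:::Z::Z
gen 10: ZZZ::::
:Z:::::
:::::::
:Z:::::
ZZZ::::
:Z:Z::Z
:Z:Z::Z
gen 11: :::::::
ZZZ::::
:::::::
ZZZ::::
:::::::
:::Z::Z
:::Z::Z
gen 12: ZZZ::::
:Z:::::
:::::::
:Z:::::
ZZZ::::
:::::::
:::::::
gen 13: ZZZ::::
ZZZ::::
:::::::
ZZZ::::
ZZZ::::
:Z:::::
:Z:::::
gen 14: :::::::
Z:Z::::
:::::::
Z:Z::::
:::::::
:::::::
:::::::

0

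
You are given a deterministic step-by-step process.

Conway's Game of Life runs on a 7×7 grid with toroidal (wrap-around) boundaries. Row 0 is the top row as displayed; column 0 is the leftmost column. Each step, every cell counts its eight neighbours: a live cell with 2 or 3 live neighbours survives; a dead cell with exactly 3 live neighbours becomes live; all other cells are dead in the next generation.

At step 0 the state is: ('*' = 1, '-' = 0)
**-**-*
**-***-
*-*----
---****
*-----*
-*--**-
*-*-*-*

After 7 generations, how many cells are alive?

gen 0: **-**-*
**-***-
*-*----
---****
*-----*
-*--**-
*-*-*-*
gen 1: -------
-----*-
*-*----
-*-***-
*--*---
-*-**--
--*----
gen 2: -------
-------
-***-**
**-**-*
**---*-
-*-**--
--**---
gen 3: -------
--*----
-*-*-**
---*---
-----*-
**-**--
--***--
gen 4: --*----
--*----
---**--
--*--**
--**---
-*---*-
-**-*--
gen 5: --*----
--*----
--****-
--*--*-
-******
-*--*--
-***---
gen 6: -------
-**-*--
-**-**-
-------
**----*
-------
-*-*---
gen 7: -*-*---
-**-**-
-**-**-
--*--**
*------
-**----
-------

16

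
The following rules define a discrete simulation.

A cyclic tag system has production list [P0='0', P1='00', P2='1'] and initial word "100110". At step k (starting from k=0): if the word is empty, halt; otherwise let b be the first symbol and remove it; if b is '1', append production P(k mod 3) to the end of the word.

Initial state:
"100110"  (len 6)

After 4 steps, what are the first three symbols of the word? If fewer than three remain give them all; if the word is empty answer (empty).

100

[0] "100110"  (len 6)
[1] "001100"  (len 6)
[2] "01100"  (len 5)
[3] "1100"  (len 4)
[4] "1000"  (len 4)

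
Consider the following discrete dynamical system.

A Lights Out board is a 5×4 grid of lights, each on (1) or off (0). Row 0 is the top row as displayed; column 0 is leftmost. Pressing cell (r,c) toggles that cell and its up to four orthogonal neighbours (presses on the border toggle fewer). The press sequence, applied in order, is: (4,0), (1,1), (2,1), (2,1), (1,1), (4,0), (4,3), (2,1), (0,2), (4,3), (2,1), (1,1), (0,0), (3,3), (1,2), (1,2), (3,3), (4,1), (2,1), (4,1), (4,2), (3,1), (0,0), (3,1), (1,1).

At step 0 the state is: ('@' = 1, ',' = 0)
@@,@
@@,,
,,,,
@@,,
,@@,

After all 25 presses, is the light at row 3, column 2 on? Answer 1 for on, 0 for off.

1

gen 0: @@,@
@@,,
,,,,
@@,,
,@@,
gen 1: @@,@
@@,,
,,,,
,@,,
@,@,
gen 2: @,,@
,,@,
,@,,
,@,,
@,@,
gen 3: @,,@
,@@,
@,@,
,,,,
@,@,
gen 4: @,,@
,,@,
,@,,
,@,,
@,@,
gen 5: @@,@
@@,,
,,,,
,@,,
@,@,
gen 6: @@,@
@@,,
,,,,
@@,,
,@@,
gen 7: @@,@
@@,,
,,,,
@@,@
,@,@
gen 8: @@,@
@,,,
@@@,
@,,@
,@,@
gen 9: @,@,
@,@,
@@@,
@,,@
,@,@
gen 10: @,@,
@,@,
@@@,
@,,,
,@@,
gen 11: @,@,
@@@,
,,,,
@@,,
,@@,
gen 12: @@@,
,,,,
,@,,
@@,,
,@@,
gen 13: ,,@,
@,,,
,@,,
@@,,
,@@,
gen 14: ,,@,
@,,,
,@,@
@@@@
,@@@
gen 15: ,,,,
@@@@
,@@@
@@@@
,@@@
gen 16: ,,@,
@,,,
,@,@
@@@@
,@@@
gen 17: ,,@,
@,,,
,@,,
@@,,
,@@,
gen 18: ,,@,
@,,,
,@,,
@,,,
@,,,
gen 19: ,,@,
@@,,
@,@,
@@,,
@,,,
gen 20: ,,@,
@@,,
@,@,
@,,,
,@@,
gen 21: ,,@,
@@,,
@,@,
@,@,
,,,@
gen 22: ,,@,
@@,,
@@@,
,@,,
,@,@
gen 23: @@@,
,@,,
@@@,
,@,,
,@,@
gen 24: @@@,
,@,,
@,@,
@,@,
,,,@
gen 25: @,@,
@,@,
@@@,
@,@,
,,,@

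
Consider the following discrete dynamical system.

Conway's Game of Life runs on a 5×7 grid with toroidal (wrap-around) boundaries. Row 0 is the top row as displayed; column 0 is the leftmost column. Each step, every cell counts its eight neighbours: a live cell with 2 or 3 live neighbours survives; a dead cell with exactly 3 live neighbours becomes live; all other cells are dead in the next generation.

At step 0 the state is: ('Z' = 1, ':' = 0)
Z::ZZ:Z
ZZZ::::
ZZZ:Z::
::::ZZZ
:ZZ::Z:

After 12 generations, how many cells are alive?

k=0  Z::ZZ:Z
ZZZ::::
ZZZ:Z::
::::ZZZ
:ZZ::Z:
k=1  :::ZZZZ
::::ZZ:
::Z:Z::
::::Z:Z
:ZZ::::
k=2  ::ZZ::Z
::::::Z
::::Z::
:ZZ::Z:
Z:Z:::Z
k=3  :ZZZ:ZZ
:::Z:Z:
:::::Z:
ZZZZ:ZZ
Z::::ZZ
k=4  :ZZZ:::
:::Z:Z:
ZZ:Z:Z:
:ZZ::::
:::::::
k=5  ::ZZZ::
Z::Z::Z
ZZ:Z::Z
ZZZ::::
:::Z:::
k=6  ::Z:Z::
:::::ZZ
:::Z:::
:::Z::Z
::::Z::
k=7  :::ZZ::
:::ZZZ:
::::ZZZ
:::ZZ::
::::ZZ:
k=8  :::::::
::::::Z
::::::Z
:::Z::Z
:::::Z:
k=9  :::::::
:::::::
Z::::ZZ
:::::ZZ
:::::::
k=10  :::::::
::::::Z
Z::::Z:
Z::::Z:
:::::::
k=11  :::::::
::::::Z
Z::::Z:
:::::::
:::::::
k=12  :::::::
::::::Z
::::::Z
:::::::
:::::::

2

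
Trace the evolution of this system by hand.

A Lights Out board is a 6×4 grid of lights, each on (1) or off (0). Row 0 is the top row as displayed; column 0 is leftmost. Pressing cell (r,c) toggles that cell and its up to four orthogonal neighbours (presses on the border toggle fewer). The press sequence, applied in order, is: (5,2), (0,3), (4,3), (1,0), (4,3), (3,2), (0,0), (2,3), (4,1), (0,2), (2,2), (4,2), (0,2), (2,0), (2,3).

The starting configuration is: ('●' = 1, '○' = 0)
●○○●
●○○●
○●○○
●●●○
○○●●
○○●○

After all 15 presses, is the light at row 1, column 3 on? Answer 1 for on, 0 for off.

0) ●○○●
●○○●
○●○○
●●●○
○○●●
○○●○
1) ●○○●
●○○●
○●○○
●●●○
○○○●
○●○●
2) ●○●○
●○○○
○●○○
●●●○
○○○●
○●○●
3) ●○●○
●○○○
○●○○
●●●●
○○●○
○●○○
4) ○○●○
○●○○
●●○○
●●●●
○○●○
○●○○
5) ○○●○
○●○○
●●○○
●●●○
○○○●
○●○●
6) ○○●○
○●○○
●●●○
●○○●
○○●●
○●○●
7) ●●●○
●●○○
●●●○
●○○●
○○●●
○●○●
8) ●●●○
●●○●
●●○●
●○○○
○○●●
○●○●
9) ●●●○
●●○●
●●○●
●●○○
●●○●
○○○●
10) ●○○●
●●●●
●●○●
●●○○
●●○●
○○○●
11) ●○○●
●●○●
●○●○
●●●○
●●○●
○○○●
12) ●○○●
●●○●
●○●○
●●○○
●○●○
○○●●
13) ●●●○
●●●●
●○●○
●●○○
●○●○
○○●●
14) ●●●○
○●●●
○●●○
○●○○
●○●○
○○●●
15) ●●●○
○●●○
○●○●
○●○●
●○●○
○○●●

0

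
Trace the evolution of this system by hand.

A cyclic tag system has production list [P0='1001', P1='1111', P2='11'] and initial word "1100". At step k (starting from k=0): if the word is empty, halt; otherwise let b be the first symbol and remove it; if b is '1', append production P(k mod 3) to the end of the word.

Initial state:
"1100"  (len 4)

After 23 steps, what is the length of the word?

t=0: "1100"  (len 4)
t=1: "1001001"  (len 7)
t=2: "0010011111"  (len 10)
t=3: "010011111"  (len 9)
t=4: "10011111"  (len 8)
t=5: "00111111111"  (len 11)
t=6: "0111111111"  (len 10)
t=7: "111111111"  (len 9)
t=8: "111111111111"  (len 12)
t=9: "1111111111111"  (len 13)
t=10: "1111111111111001"  (len 16)
t=11: "1111111111110011111"  (len 19)
t=12: "11111111111001111111"  (len 20)
t=13: "11111111110011111111001"  (len 23)
t=14: "11111111100111111110011111"  (len 26)
t=15: "111111110011111111001111111"  (len 27)
t=16: "111111100111111110011111111001"  (len 30)
t=17: "111111001111111100111111110011111"  (len 33)
t=18: "1111100111111110011111111001111111"  (len 34)
t=19: "1111001111111100111111110011111111001"  (len 37)
t=20: "1110011111111001111111100111111110011111"  (len 40)
t=21: "11001111111100111111110011111111001111111"  (len 41)
t=22: "10011111111001111111100111111110011111111001"  (len 44)
t=23: "00111111110011111111001111111100111111110011111"  (len 47)

47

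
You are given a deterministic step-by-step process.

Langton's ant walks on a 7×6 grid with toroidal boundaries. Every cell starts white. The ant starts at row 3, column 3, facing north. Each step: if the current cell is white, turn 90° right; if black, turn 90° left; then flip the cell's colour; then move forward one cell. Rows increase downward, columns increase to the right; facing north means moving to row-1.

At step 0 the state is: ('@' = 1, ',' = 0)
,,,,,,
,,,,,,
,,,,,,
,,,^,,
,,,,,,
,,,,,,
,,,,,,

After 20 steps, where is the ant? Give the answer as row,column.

gen 0: ,,,,,,
,,,,,,
,,,,,,
,,,^,,
,,,,,,
,,,,,,
,,,,,,
gen 1: ,,,,,,
,,,,,,
,,,,,,
,,,@>,
,,,,,,
,,,,,,
,,,,,,
gen 2: ,,,,,,
,,,,,,
,,,,,,
,,,@@,
,,,,v,
,,,,,,
,,,,,,
gen 3: ,,,,,,
,,,,,,
,,,,,,
,,,@@,
,,,<@,
,,,,,,
,,,,,,
gen 4: ,,,,,,
,,,,,,
,,,,,,
,,,^@,
,,,@@,
,,,,,,
,,,,,,
gen 5: ,,,,,,
,,,,,,
,,,,,,
,,<,@,
,,,@@,
,,,,,,
,,,,,,
gen 6: ,,,,,,
,,,,,,
,,^,,,
,,@,@,
,,,@@,
,,,,,,
,,,,,,
gen 7: ,,,,,,
,,,,,,
,,@>,,
,,@,@,
,,,@@,
,,,,,,
,,,,,,
gen 8: ,,,,,,
,,,,,,
,,@@,,
,,@v@,
,,,@@,
,,,,,,
,,,,,,
gen 9: ,,,,,,
,,,,,,
,,@@,,
,,<@@,
,,,@@,
,,,,,,
,,,,,,
gen 10: ,,,,,,
,,,,,,
,,@@,,
,,,@@,
,,v@@,
,,,,,,
,,,,,,
gen 11: ,,,,,,
,,,,,,
,,@@,,
,,,@@,
,<@@@,
,,,,,,
,,,,,,
gen 12: ,,,,,,
,,,,,,
,,@@,,
,^,@@,
,@@@@,
,,,,,,
,,,,,,
gen 13: ,,,,,,
,,,,,,
,,@@,,
,@>@@,
,@@@@,
,,,,,,
,,,,,,
gen 14: ,,,,,,
,,,,,,
,,@@,,
,@@@@,
,@v@@,
,,,,,,
,,,,,,
gen 15: ,,,,,,
,,,,,,
,,@@,,
,@@@@,
,@,>@,
,,,,,,
,,,,,,
gen 16: ,,,,,,
,,,,,,
,,@@,,
,@@^@,
,@,,@,
,,,,,,
,,,,,,
gen 17: ,,,,,,
,,,,,,
,,@@,,
,@<,@,
,@,,@,
,,,,,,
,,,,,,
gen 18: ,,,,,,
,,,,,,
,,@@,,
,@,,@,
,@v,@,
,,,,,,
,,,,,,
gen 19: ,,,,,,
,,,,,,
,,@@,,
,@,,@,
,<@,@,
,,,,,,
,,,,,,
gen 20: ,,,,,,
,,,,,,
,,@@,,
,@,,@,
,,@,@,
,v,,,,
,,,,,,

5,1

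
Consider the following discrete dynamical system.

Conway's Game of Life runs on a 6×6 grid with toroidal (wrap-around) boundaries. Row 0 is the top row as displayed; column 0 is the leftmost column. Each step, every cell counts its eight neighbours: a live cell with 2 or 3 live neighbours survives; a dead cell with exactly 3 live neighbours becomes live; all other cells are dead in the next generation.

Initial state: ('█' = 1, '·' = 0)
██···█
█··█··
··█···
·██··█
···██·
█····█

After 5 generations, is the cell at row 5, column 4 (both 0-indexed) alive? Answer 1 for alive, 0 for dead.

0

gen 0: ██···█
█··█··
··█···
·██··█
···██·
█····█
gen 1: ·█··█·
█·█··█
█·██··
·██·█·
·████·
·█····
gen 2: ·██··█
█·█·██
█···█·
█···██
█···█·
██··█·
gen 3: ··█···
··█·█·
······
██·██·
···██·
··███·
gen 4: ·██·█·
···█··
·██·██
··████
·█····
··█·█·
gen 5: ·██·█·
█····█
██···█
·····█
·█···█
··█···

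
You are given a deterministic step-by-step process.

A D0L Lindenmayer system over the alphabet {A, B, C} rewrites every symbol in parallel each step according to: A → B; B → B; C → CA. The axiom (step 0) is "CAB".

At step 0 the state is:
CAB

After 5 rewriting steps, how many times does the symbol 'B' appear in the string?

6

[0] CAB
[1] CABB
[2] CABBB
[3] CABBBB
[4] CABBBBB
[5] CABBBBBB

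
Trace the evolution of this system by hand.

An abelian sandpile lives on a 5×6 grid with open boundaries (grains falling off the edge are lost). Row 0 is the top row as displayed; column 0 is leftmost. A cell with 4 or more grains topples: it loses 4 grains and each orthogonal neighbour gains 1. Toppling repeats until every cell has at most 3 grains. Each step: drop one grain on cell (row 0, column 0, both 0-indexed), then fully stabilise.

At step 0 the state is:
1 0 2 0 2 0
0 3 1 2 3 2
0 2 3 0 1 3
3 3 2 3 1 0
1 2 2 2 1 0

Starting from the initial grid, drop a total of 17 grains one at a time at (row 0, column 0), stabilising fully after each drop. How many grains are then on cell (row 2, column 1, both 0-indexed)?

k=0  1 0 2 0 2 0
0 3 1 2 3 2
0 2 3 0 1 3
3 3 2 3 1 0
1 2 2 2 1 0
k=1  2 0 2 0 2 0
0 3 1 2 3 2
0 2 3 0 1 3
3 3 2 3 1 0
1 2 2 2 1 0
k=2  3 0 2 0 2 0
0 3 1 2 3 2
0 2 3 0 1 3
3 3 2 3 1 0
1 2 2 2 1 0
k=3  0 1 2 0 2 0
1 3 1 2 3 2
0 2 3 0 1 3
3 3 2 3 1 0
1 2 2 2 1 0
k=4  1 1 2 0 2 0
1 3 1 2 3 2
0 2 3 0 1 3
3 3 2 3 1 0
1 2 2 2 1 0
k=5  2 1 2 0 2 0
1 3 1 2 3 2
0 2 3 0 1 3
3 3 2 3 1 0
1 2 2 2 1 0
k=6  3 1 2 0 2 0
1 3 1 2 3 2
0 2 3 0 1 3
3 3 2 3 1 0
1 2 2 2 1 0
k=7  0 2 2 0 2 0
2 3 1 2 3 2
0 2 3 0 1 3
3 3 2 3 1 0
1 2 2 2 1 0
k=8  1 2 2 0 2 0
2 3 1 2 3 2
0 2 3 0 1 3
3 3 2 3 1 0
1 2 2 2 1 0
k=9  2 2 2 0 2 0
2 3 1 2 3 2
0 2 3 0 1 3
3 3 2 3 1 0
1 2 2 2 1 0
k=10  3 2 2 0 2 0
2 3 1 2 3 2
0 2 3 0 1 3
3 3 2 3 1 0
1 2 2 2 1 0
k=11  0 3 2 0 2 0
3 3 1 2 3 2
0 2 3 0 1 3
3 3 2 3 1 0
1 2 2 2 1 0
k=12  1 3 2 0 2 0
3 3 1 2 3 2
0 2 3 0 1 3
3 3 2 3 1 0
1 2 2 2 1 0
k=13  2 3 2 0 2 0
3 3 1 2 3 2
0 2 3 0 1 3
3 3 2 3 1 0
1 2 2 2 1 0
k=14  3 3 2 0 2 0
3 3 1 2 3 2
0 2 3 0 1 3
3 3 2 3 1 0
1 2 2 2 1 0
k=15  2 1 3 0 2 0
1 1 2 2 3 2
1 3 3 0 1 3
3 3 2 3 1 0
1 2 2 2 1 0
k=16  3 1 3 0 2 0
1 1 2 2 3 2
1 3 3 0 1 3
3 3 2 3 1 0
1 2 2 2 1 0
k=17  0 2 3 0 2 0
2 1 2 2 3 2
1 3 3 0 1 3
3 3 2 3 1 0
1 2 2 2 1 0

3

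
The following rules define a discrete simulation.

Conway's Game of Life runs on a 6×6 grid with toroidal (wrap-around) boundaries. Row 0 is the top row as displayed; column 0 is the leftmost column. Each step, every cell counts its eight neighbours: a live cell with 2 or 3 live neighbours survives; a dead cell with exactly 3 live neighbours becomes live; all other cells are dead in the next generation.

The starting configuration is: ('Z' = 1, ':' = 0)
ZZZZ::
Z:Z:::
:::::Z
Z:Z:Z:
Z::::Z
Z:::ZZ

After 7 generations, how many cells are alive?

9

t=0: ZZZZ::
Z:Z:::
:::::Z
Z:Z:Z:
Z::::Z
Z:::ZZ
t=1: ::ZZZ:
Z:ZZ:Z
Z::Z:Z
ZZ::Z:
:::Z::
::ZZZ:
t=2: ::::::
Z:::::
:::Z::
ZZZZZ:
:Z:::Z
::::::
t=3: ::::::
::::::
Z::ZZZ
ZZ:ZZZ
:Z:ZZZ
::::::
t=4: ::::::
::::ZZ
:ZZZ::
:Z::::
:Z:Z::
::::Z:
t=5: ::::ZZ
::ZZZ:
ZZZZZ:
ZZ:Z::
::Z:::
::::::
t=6: ::::ZZ
Z:::::
Z:::::
Z:::ZZ
:ZZ:::
::::::
t=7: :::::Z
Z:::::
ZZ::::
Z::::Z
ZZ:::Z
::::::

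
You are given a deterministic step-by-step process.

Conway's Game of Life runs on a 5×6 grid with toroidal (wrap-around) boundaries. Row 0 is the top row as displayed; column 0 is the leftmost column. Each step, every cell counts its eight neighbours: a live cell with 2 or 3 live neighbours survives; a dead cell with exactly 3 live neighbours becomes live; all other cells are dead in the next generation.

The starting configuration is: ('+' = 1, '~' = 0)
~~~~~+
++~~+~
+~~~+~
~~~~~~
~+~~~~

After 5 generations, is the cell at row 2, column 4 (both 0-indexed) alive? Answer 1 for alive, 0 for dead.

t=0: ~~~~~+
++~~+~
+~~~+~
~~~~~~
~+~~~~
t=1: ~+~~~+
++~~+~
++~~~~
~~~~~~
~~~~~~
t=2: ~+~~~+
~~+~~~
++~~~+
~~~~~~
~~~~~~
t=3: ~~~~~~
~~+~~+
++~~~~
+~~~~~
~~~~~~
t=4: ~~~~~~
++~~~~
++~~~+
++~~~~
~~~~~~
t=5: ~~~~~~
~+~~~+
~~+~~+
~+~~~+
~~~~~~

0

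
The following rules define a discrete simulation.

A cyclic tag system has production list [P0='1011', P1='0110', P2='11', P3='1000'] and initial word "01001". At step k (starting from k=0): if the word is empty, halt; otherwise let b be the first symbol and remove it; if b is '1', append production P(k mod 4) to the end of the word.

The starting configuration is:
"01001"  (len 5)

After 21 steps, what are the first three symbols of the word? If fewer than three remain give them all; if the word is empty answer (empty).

gen 0: "01001"  (len 5)
gen 1: "1001"  (len 4)
gen 2: "0010110"  (len 7)
gen 3: "010110"  (len 6)
gen 4: "10110"  (len 5)
gen 5: "01101011"  (len 8)
gen 6: "1101011"  (len 7)
gen 7: "10101111"  (len 8)
gen 8: "01011111000"  (len 11)
gen 9: "1011111000"  (len 10)
gen 10: "0111110000110"  (len 13)
gen 11: "111110000110"  (len 12)
gen 12: "111100001101000"  (len 15)
gen 13: "111000011010001011"  (len 18)
gen 14: "110000110100010110110"  (len 21)
gen 15: "1000011010001011011011"  (len 22)
gen 16: "0000110100010110110111000"  (len 25)
gen 17: "000110100010110110111000"  (len 24)
gen 18: "00110100010110110111000"  (len 23)
gen 19: "0110100010110110111000"  (len 22)
gen 20: "110100010110110111000"  (len 21)
gen 21: "101000101101101110001011"  (len 24)

101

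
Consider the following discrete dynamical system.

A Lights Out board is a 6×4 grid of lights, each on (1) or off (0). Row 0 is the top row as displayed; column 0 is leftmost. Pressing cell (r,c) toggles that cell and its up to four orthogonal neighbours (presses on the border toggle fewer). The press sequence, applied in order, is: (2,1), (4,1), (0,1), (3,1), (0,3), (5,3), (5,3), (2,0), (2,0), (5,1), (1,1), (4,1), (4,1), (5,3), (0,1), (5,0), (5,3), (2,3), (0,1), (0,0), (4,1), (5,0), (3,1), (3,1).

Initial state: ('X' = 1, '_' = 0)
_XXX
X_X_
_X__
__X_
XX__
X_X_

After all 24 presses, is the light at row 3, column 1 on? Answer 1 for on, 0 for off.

[0] _XXX
X_X_
_X__
__X_
XX__
X_X_
[1] _XXX
XXX_
X_X_
_XX_
XX__
X_X_
[2] _XXX
XXX_
X_X_
__X_
__X_
XXX_
[3] X__X
X_X_
X_X_
__X_
__X_
XXX_
[4] X__X
X_X_
XXX_
XX__
_XX_
XXX_
[5] X_X_
X_XX
XXX_
XX__
_XX_
XXX_
[6] X_X_
X_XX
XXX_
XX__
_XXX
XX_X
[7] X_X_
X_XX
XXX_
XX__
_XX_
XXX_
[8] X_X_
__XX
__X_
_X__
_XX_
XXX_
[9] X_X_
X_XX
XXX_
XX__
_XX_
XXX_
[10] X_X_
X_XX
XXX_
XX__
__X_
____
[11] XXX_
_X_X
X_X_
XX__
__X_
____
[12] XXX_
_X_X
X_X_
X___
XX__
_X__
[13] XXX_
_X_X
X_X_
XX__
__X_
____
[14] XXX_
_X_X
X_X_
XX__
__XX
__XX
[15] ____
___X
X_X_
XX__
__XX
__XX
[16] ____
___X
X_X_
XX__
X_XX
XXXX
[17] ____
___X
X_X_
XX__
X_X_
XX__
[18] ____
____
X__X
XX_X
X_X_
XX__
[19] XXX_
_X__
X__X
XX_X
X_X_
XX__
[20] __X_
XX__
X__X
XX_X
X_X_
XX__
[21] __X_
XX__
X__X
X__X
_X__
X___
[22] __X_
XX__
X__X
X__X
XX__
_X__
[23] __X_
XX__
XX_X
_XXX
X___
_X__
[24] __X_
XX__
X__X
X__X
XX__
_X__

0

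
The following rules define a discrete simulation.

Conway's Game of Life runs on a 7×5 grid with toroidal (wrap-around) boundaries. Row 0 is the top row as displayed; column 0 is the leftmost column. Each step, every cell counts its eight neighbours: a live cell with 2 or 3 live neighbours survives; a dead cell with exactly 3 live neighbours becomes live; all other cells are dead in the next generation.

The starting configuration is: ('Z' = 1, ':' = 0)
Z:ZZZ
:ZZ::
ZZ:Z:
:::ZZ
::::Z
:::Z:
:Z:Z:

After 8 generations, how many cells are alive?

4

gen 0: Z:ZZZ
:ZZ::
ZZ:Z:
:::ZZ
::::Z
:::Z:
:Z:Z:
gen 1: Z:::Z
:::::
ZZ:Z:
::ZZ:
::::Z
::ZZZ
ZZ:::
gen 2: ZZ::Z
:Z:::
:Z:ZZ
ZZZZ:
::::Z
:ZZZZ
:ZZ::
gen 3: :::::
:Z:Z:
:::ZZ
:Z:::
:::::
:Z::Z
:::::
gen 4: :::::
::ZZZ
Z::ZZ
:::::
Z::::
:::::
:::::
gen 5: :::Z:
Z:Z::
Z:Z::
Z::::
:::::
:::::
:::::
gen 6: :::::
::ZZZ
Z:::Z
:Z:::
:::::
:::::
:::::
gen 7: :::Z:
Z::ZZ
ZZZ:Z
Z::::
:::::
:::::
:::::
gen 8: :::Z:
:::::
::Z::
Z:::Z
:::::
:::::
:::::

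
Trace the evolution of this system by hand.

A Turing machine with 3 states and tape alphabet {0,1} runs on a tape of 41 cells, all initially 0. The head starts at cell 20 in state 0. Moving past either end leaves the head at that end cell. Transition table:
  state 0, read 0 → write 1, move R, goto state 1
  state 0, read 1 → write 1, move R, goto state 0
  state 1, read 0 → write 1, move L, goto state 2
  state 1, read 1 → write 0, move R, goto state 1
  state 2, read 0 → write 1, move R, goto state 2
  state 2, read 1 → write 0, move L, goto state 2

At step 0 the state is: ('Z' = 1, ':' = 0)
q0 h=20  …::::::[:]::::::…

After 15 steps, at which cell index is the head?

25

[0] q0 h=20  …::::::[:]::::::…
[1] q1 h=21  …:::::Z[:]::::::…
[2] q2 h=20  …::::::[Z]Z:::::…
[3] q2 h=19  …::::::[:]:Z::::…
[4] q2 h=20  …:::::Z[:]Z:::::…
[5] q2 h=21  …::::ZZ[Z]::::::…
[6] q2 h=20  …:::::Z[Z]::::::…
[7] q2 h=19  …::::::[Z]::::::…
[8] q2 h=18  …::::::[:]::::::…
[9] q2 h=19  …:::::Z[:]::::::…
[10] q2 h=20  …::::ZZ[:]::::::…
[11] q2 h=21  …:::ZZZ[:]::::::…
[12] q2 h=22  …::ZZZZ[:]::::::…
[13] q2 h=23  …:ZZZZZ[:]::::::…
[14] q2 h=24  …ZZZZZZ[:]::::::…
[15] q2 h=25  …ZZZZZZ[:]::::::…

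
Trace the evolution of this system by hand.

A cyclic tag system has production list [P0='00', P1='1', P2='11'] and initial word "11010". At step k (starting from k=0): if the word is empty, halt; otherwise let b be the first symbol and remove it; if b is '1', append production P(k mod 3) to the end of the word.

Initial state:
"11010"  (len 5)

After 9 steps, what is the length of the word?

2

t=0: "11010"  (len 5)
t=1: "101000"  (len 6)
t=2: "010001"  (len 6)
t=3: "10001"  (len 5)
t=4: "000100"  (len 6)
t=5: "00100"  (len 5)
t=6: "0100"  (len 4)
t=7: "100"  (len 3)
t=8: "001"  (len 3)
t=9: "01"  (len 2)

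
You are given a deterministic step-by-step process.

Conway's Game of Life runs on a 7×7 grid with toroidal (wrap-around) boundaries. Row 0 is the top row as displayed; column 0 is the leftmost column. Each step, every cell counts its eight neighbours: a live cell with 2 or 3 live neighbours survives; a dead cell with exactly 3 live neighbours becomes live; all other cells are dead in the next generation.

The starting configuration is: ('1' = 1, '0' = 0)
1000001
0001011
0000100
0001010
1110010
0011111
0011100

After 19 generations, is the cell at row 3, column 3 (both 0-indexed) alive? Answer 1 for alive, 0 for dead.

gen 0: 1000001
0001011
0000100
0001010
1110010
0011111
0011100
gen 1: 1010001
1000111
0001001
0111011
1100000
1000001
1110000
gen 2: 0011000
0101100
0101000
0101111
0000010
0010001
0010000
gen 3: 0100100
0100100
0100000
1001011
1011000
0000000
0110000
gen 4: 1101000
1110000
0110111
1001101
1111100
0001000
0110000
gen 5: 0001000
0000110
0000100
0000000
1100011
1000100
1101000
gen 6: 0011000
0001110
0000110
1000011
1100011
0010110
1111100
gen 7: 0000010
0010010
0001000
0100000
0100000
0000000
0000010
gen 8: 0000111
0000100
0010000
0010000
0000000
0000000
0000000
gen 9: 0000110
0001100
0001000
0000000
0000000
0000000
0000010
gen 10: 0001010
0001010
0001100
0000000
0000000
0000000
0000110
gen 11: 0001011
0011010
0001100
0000000
0000000
0000000
0000110
gen 12: 0011001
0010011
0011100
0000000
0000000
0000000
0000111
gen 13: 1011000
0100011
0011110
0001000
0000000
0000010
0001111
gen 14: 1111000
1100011
0011011
0011000
0000000
0000011
0011011
gen 15: 0001000
0000010
0001010
0011100
0000000
0000111
0001010
gen 16: 0000000
0000000
0011010
0011100
0000000
0000111
0001011
gen 17: 0000000
0000000
0010000
0010100
0000000
0000101
0000001
gen 18: 0000000
0000000
0001000
0001000
0001010
0000010
0000010
gen 19: 0000000
0000000
0000000
0011000
0000000
0000011
0000000

1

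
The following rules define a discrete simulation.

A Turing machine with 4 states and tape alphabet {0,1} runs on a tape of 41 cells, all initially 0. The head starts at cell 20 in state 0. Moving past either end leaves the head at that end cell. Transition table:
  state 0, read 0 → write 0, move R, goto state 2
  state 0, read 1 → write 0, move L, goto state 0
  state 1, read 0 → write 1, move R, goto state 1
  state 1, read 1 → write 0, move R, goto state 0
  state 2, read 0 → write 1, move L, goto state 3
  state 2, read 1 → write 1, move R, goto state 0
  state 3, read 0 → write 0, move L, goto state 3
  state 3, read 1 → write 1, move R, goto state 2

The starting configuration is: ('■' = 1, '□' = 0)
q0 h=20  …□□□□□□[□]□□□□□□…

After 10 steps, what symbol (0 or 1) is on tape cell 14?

0

0) q0 h=20  …□□□□□□[□]□□□□□□…
1) q2 h=21  …□□□□□□[□]□□□□□□…
2) q3 h=20  …□□□□□□[□]■□□□□□…
3) q3 h=19  …□□□□□□[□]□■□□□□…
4) q3 h=18  …□□□□□□[□]□□■□□□…
5) q3 h=17  …□□□□□□[□]□□□■□□…
6) q3 h=16  …□□□□□□[□]□□□□■□…
7) q3 h=15  …□□□□□□[□]□□□□□■…
8) q3 h=14  …□□□□□□[□]□□□□□□…
9) q3 h=13  …□□□□□□[□]□□□□□□…
10) q3 h=12  …□□□□□□[□]□□□□□□…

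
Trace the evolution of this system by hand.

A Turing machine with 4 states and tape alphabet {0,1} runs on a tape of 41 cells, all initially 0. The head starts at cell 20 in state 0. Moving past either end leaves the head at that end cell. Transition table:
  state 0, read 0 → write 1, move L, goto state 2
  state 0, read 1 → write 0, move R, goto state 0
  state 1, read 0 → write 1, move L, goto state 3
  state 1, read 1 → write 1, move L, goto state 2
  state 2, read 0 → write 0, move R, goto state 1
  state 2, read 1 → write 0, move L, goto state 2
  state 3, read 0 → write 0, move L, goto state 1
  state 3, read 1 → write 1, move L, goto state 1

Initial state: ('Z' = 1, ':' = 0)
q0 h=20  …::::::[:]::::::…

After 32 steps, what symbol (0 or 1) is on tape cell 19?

k=0  q0 h=20  …::::::[:]::::::…
k=1  q2 h=19  …::::::[:]Z:::::…
k=2  q1 h=20  …::::::[Z]::::::…
k=3  q2 h=19  …::::::[:]Z:::::…
k=4  q1 h=20  …::::::[Z]::::::…
k=5  q2 h=19  …::::::[:]Z:::::…
k=6  q1 h=20  …::::::[Z]::::::…
k=7  q2 h=19  …::::::[:]Z:::::…
k=8  q1 h=20  …::::::[Z]::::::…
k=9  q2 h=19  …::::::[:]Z:::::…
k=10  q1 h=20  …::::::[Z]::::::…
k=11  q2 h=19  …::::::[:]Z:::::…
k=12  q1 h=20  …::::::[Z]::::::…
k=13  q2 h=19  …::::::[:]Z:::::…
k=14  q1 h=20  …::::::[Z]::::::…
k=15  q2 h=19  …::::::[:]Z:::::…
k=16  q1 h=20  …::::::[Z]::::::…
k=17  q2 h=19  …::::::[:]Z:::::…
k=18  q1 h=20  …::::::[Z]::::::…
k=19  q2 h=19  …::::::[:]Z:::::…
k=20  q1 h=20  …::::::[Z]::::::…
k=21  q2 h=19  …::::::[:]Z:::::…
k=22  q1 h=20  …::::::[Z]::::::…
k=23  q2 h=19  …::::::[:]Z:::::…
k=24  q1 h=20  …::::::[Z]::::::…
k=25  q2 h=19  …::::::[:]Z:::::…
k=26  q1 h=20  …::::::[Z]::::::…
k=27  q2 h=19  …::::::[:]Z:::::…
k=28  q1 h=20  …::::::[Z]::::::…
k=29  q2 h=19  …::::::[:]Z:::::…
k=30  q1 h=20  …::::::[Z]::::::…
k=31  q2 h=19  …::::::[:]Z:::::…
k=32  q1 h=20  …::::::[Z]::::::…

0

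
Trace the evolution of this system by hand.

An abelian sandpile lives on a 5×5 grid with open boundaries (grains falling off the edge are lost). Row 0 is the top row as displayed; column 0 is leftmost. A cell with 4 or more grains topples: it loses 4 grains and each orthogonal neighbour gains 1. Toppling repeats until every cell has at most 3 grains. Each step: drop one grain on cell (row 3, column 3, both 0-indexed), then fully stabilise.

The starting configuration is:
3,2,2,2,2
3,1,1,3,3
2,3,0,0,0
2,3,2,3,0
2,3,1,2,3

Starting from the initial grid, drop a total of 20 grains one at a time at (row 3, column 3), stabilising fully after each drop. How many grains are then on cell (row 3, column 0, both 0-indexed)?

2

step 0: 3,2,2,2,2
3,1,1,3,3
2,3,0,0,0
2,3,2,3,0
2,3,1,2,3
step 1: 3,2,2,2,2
3,1,1,3,3
2,3,0,1,0
2,3,3,0,1
2,3,1,3,3
step 2: 3,2,2,2,2
3,1,1,3,3
2,3,0,1,0
2,3,3,1,1
2,3,1,3,3
step 3: 3,2,2,2,2
3,1,1,3,3
2,3,0,1,0
2,3,3,2,1
2,3,1,3,3
step 4: 3,2,2,2,2
3,1,1,3,3
2,3,0,1,0
2,3,3,3,1
2,3,1,3,3
step 5: 3,2,2,2,2
3,2,1,3,3
3,0,2,2,0
3,2,2,2,3
3,1,0,2,0
step 6: 3,2,2,2,2
3,2,1,3,3
3,0,2,2,0
3,2,2,3,3
3,1,0,2,0
step 7: 3,2,2,2,2
3,2,1,3,3
3,0,2,3,1
3,2,3,1,0
3,1,0,3,1
step 8: 3,2,2,2,2
3,2,1,3,3
3,0,2,3,1
3,2,3,2,0
3,1,0,3,1
step 9: 3,2,2,2,2
3,2,1,3,3
3,0,2,3,1
3,2,3,3,0
3,1,0,3,1
step 10: 3,2,2,3,3
3,2,3,1,0
3,1,0,2,3
3,3,1,3,1
3,1,2,0,2
step 11: 3,2,2,3,3
3,2,3,1,0
3,1,0,3,3
3,3,2,0,2
3,1,2,1,2
step 12: 3,2,2,3,3
3,2,3,1,0
3,1,0,3,3
3,3,2,1,2
3,1,2,1,2
step 13: 3,2,2,3,3
3,2,3,1,0
3,1,0,3,3
3,3,2,2,2
3,1,2,1,2
step 14: 3,2,2,3,3
3,2,3,1,0
3,1,0,3,3
3,3,2,3,2
3,1,2,1,2
step 15: 3,2,2,3,3
3,2,3,2,1
3,1,1,1,1
3,3,3,2,0
3,1,2,2,3
step 16: 3,2,2,3,3
3,2,3,2,1
3,1,1,1,1
3,3,3,3,0
3,1,2,2,3
step 17: 0,3,2,3,3
1,3,3,2,1
1,3,2,2,1
2,1,1,1,1
0,3,3,3,3
step 18: 0,3,2,3,3
1,3,3,2,1
1,3,2,2,1
2,1,1,2,1
0,3,3,3,3
step 19: 0,3,2,3,3
1,3,3,2,1
1,3,2,2,1
2,1,1,3,1
0,3,3,3,3
step 20: 0,3,2,3,3
1,3,3,2,1
1,3,2,3,1
2,2,3,1,3
1,0,1,2,0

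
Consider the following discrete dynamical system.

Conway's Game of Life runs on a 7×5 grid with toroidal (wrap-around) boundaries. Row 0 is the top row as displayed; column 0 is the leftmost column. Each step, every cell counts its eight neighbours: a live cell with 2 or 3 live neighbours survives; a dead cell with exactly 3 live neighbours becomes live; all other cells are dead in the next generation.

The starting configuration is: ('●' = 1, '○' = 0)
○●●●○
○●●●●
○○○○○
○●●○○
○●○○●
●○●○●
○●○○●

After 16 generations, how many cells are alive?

9

gen 0: ○●●●○
○●●●●
○○○○○
○●●○○
○●○○●
●○●○●
○●○○●
gen 1: ○○○○○
●●○○●
●○○○○
●●●○○
○○○○●
○○●○●
○○○○●
gen 2: ○○○○●
●●○○●
○○●○○
●●○○●
○○●○●
●○○○●
○○○●○
gen 3: ○○○●●
●●○●●
○○●●○
●●●○●
○○○○○
●○○○●
●○○●○
gen 4: ○●○○○
●●○○○
○○○○○
●●●○●
○○○●○
●○○○●
●○○●○
gen 5: ○●●○●
●●○○○
○○●○●
●●●●●
○○●●○
●○○●○
●●○○○
gen 6: ○○●○●
○○○○●
○○○○○
●○○○○
○○○○○
●○○●○
○○○●○
gen 7: ○○○○●
○○○●○
○○○○○
○○○○○
○○○○●
○○○○●
○○●●○
gen 8: ○○●○●
○○○○○
○○○○○
○○○○○
○○○○○
○○○○●
○○○●●
gen 9: ○○○○●
○○○○○
○○○○○
○○○○○
○○○○○
○○○●●
●○○○●
gen 10: ●○○○●
○○○○○
○○○○○
○○○○○
○○○○○
●○○●●
●○○○○
gen 11: ●○○○●
○○○○○
○○○○○
○○○○○
○○○○●
●○○○●
○●○●○
gen 12: ●○○○●
○○○○○
○○○○○
○○○○○
●○○○●
●○○●●
○●○●○
gen 13: ●○○○●
○○○○○
○○○○○
○○○○○
●○○●○
○●●●○
○●●●○
gen 14: ●●●●●
○○○○○
○○○○○
○○○○○
○●○●●
●○○○○
○○○○○
gen 15: ●●●●●
●●●●●
○○○○○
○○○○○
●○○○●
●○○○●
○○●●○
gen 16: ○○○○○
○○○○○
●●●●●
○○○○○
●○○○●
●●○○○
○○○○○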